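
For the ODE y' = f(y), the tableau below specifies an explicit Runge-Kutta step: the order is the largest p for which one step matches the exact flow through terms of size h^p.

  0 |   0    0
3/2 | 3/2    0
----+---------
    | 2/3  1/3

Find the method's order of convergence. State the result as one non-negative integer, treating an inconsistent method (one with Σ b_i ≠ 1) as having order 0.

b = (2/3, 1/3)
c = (0, 3/2)
Σ b_i: 2/3·1 + 1/3·1 = 1 ✓
b·c: 1/3·3/2 = 1/2 ✓; 2 stages ⇒ order 2.

2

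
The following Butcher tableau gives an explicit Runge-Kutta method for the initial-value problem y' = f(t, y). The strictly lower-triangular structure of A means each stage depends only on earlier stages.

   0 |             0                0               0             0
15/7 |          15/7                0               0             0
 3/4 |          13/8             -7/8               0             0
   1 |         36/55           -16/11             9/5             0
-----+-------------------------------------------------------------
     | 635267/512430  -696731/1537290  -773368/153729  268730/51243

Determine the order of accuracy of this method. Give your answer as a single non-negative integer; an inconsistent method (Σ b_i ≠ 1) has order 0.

3

b = (635267/512430, -696731/1537290, -773368/153729, 268730/51243)
c = (0, 15/7, 3/4, 1)
Ac = (0, 0, -15/8, -2721/1540)
Σ b_i: 635267/512430·1 + (-696731/1537290)·1 + (-773368/153729)·1 + 268730/51243·1 = 1 ✓
b·c: (-696731/1537290)·15/7 + (-773368/153729)·3/4 + 268730/51243·1 = 1/2 ✓
b·c²: (-696731/1537290)·225/49 + (-773368/153729)·9/16 + 268730/51243·1 = 1/3 ✓
b·Ac: (-773368/153729)·(-15/8) + 268730/51243·(-2721/1540) = 1/6 ✓
b·c³: (-696731/1537290)·3375/343 + (-773368/153729)·27/64 + 268730/51243·1 = -3838493/2869608 ≠ 1/4 ⇒ order 3.
b·(c∘Ac): (-773368/153729)·(-45/32) + 268730/51243·(-2721/1540) = -149731/68324 ≠ 1/8
b·Ac²: (-773368/153729)·(-225/56) + 268730/51243·(-244341/43120) = -9090803/956536 ≠ 1/12
b·A²c: 268730/51243·(-27/8) = -1209285/68324 ≠ 1/24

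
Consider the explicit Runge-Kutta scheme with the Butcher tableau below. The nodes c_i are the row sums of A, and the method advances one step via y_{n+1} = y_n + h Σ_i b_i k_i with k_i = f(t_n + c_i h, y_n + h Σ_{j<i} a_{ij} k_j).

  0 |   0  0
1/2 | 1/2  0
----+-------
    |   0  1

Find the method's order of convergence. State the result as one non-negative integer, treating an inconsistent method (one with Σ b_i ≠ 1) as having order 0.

2

b = (0, 1)
c = (0, 1/2)
Σ b_i: 1·1 = 1 ✓
b·c: 1·1/2 = 1/2 ✓; 2 stages ⇒ order 2.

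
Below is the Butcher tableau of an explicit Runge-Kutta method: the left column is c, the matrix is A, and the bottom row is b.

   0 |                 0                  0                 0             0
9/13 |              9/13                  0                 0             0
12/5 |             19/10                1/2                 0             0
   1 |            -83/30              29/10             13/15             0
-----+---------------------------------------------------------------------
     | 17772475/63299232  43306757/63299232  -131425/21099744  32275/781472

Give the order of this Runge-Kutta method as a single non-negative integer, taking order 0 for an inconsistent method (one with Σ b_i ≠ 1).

3

b = (17772475/63299232, 43306757/63299232, -131425/21099744, 32275/781472)
c = (0, 9/13, 12/5, 1)
Ac = (0, 0, 9/26, 2657/650)
Σ b_i: 17772475/63299232·1 + 43306757/63299232·1 + (-131425/21099744)·1 + 32275/781472·1 = 1 ✓
b·c: 43306757/63299232·9/13 + (-131425/21099744)·12/5 + 32275/781472·1 = 1/2 ✓
b·c²: 43306757/63299232·81/169 + (-131425/21099744)·144/25 + 32275/781472·1 = 1/3 ✓
b·Ac: (-131425/21099744)·9/26 + 32275/781472·2657/650 = 1/6 ✓
b·c³: 43306757/63299232·729/2197 + (-131425/21099744)·1728/125 + 32275/781472·1 = 2313859/12698920 ≠ 1/4 ⇒ order 3.
b·(c∘Ac): (-131425/21099744)·54/65 + 32275/781472·2657/650 = 3325047/20318272 ≠ 1/8
b·Ac²: (-131425/21099744)·81/338 + 32275/781472·269637/42250 = 3328173/12698920 ≠ 1/12
b·A²c: 32275/781472·3/10 = 19365/1562944 ≠ 1/24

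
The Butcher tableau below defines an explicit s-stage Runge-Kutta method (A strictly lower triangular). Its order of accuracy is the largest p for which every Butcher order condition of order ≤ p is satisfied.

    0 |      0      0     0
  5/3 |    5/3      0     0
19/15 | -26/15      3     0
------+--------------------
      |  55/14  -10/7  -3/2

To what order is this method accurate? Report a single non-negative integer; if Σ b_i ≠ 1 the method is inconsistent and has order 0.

b = (55/14, -10/7, -3/2)
c = (0, 5/3, 19/15)
Ac = (0, 0, 5)
Σ b_i: 55/14·1 + (-10/7)·1 + (-3/2)·1 = 1 ✓
b·c: (-10/7)·5/3 + (-3/2)·19/15 = -899/210 ≠ 1/2 ⇒ order 1.

1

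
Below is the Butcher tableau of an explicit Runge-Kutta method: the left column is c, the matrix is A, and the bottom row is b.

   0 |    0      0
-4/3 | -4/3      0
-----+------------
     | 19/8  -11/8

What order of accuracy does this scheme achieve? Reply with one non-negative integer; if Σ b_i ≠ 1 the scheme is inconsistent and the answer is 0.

b = (19/8, -11/8)
c = (0, -4/3)
Σ b_i: 19/8·1 + (-11/8)·1 = 1 ✓
b·c: (-11/8)·(-4/3) = 11/6 ≠ 1/2 ⇒ order 1.

1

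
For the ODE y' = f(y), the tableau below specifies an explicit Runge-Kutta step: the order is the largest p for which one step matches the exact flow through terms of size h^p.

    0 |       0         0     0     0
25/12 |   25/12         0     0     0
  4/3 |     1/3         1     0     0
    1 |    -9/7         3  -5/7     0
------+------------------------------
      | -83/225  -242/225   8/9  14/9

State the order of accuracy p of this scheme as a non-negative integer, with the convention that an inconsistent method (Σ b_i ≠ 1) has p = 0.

b = (-83/225, -242/225, 8/9, 14/9)
c = (0, 25/12, 4/3, 1)
Ac = (0, 0, 25/12, 445/84)
Σ b_i: (-83/225)·1 + (-242/225)·1 + 8/9·1 + 14/9·1 = 1 ✓
b·c: (-242/225)·25/12 + 8/9·4/3 + 14/9·1 = 1/2 ✓
b·c²: (-242/225)·625/144 + 8/9·16/9 + 14/9·1 = -331/216 ≠ 1/3 ⇒ order 2.
b·Ac: 8/9·25/12 + 14/9·445/84 = 545/54 ≠ 1/6

2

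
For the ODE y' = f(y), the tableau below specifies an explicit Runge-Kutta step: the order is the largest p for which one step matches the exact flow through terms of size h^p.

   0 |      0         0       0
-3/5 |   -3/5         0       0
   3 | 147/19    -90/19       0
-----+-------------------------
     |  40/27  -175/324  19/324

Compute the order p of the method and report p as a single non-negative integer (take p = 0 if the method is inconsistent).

3

b = (40/27, -175/324, 19/324)
c = (0, -3/5, 3)
Ac = (0, 0, 54/19)
Σ b_i: 40/27·1 + (-175/324)·1 + 19/324·1 = 1 ✓
b·c: (-175/324)·(-3/5) + 19/324·3 = 1/2 ✓
b·c²: (-175/324)·9/25 + 19/324·9 = 1/3 ✓
b·Ac: 19/324·54/19 = 1/6 ✓; 3 stages ⇒ order 3.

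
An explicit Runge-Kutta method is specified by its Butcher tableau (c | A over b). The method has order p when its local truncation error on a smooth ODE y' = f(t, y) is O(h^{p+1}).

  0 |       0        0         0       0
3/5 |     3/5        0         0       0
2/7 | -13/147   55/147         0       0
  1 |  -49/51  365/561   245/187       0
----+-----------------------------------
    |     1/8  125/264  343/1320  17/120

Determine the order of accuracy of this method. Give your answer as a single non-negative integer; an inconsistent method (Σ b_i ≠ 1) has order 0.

b = (1/8, 125/264, 343/1320, 17/120)
c = (0, 3/5, 2/7, 1)
Ac = (0, 0, 11/49, 13/17)
Σ b_i: 1/8·1 + 125/264·1 + 343/1320·1 + 17/120·1 = 1 ✓
b·c: 125/264·3/5 + 343/1320·2/7 + 17/120·1 = 1/2 ✓
b·c²: 125/264·9/25 + 343/1320·4/49 + 17/120·1 = 1/3 ✓
b·Ac: 343/1320·11/49 + 17/120·13/17 = 1/6 ✓
b·c³: 125/264·27/125 + 343/1320·8/343 + 17/120·1 = 1/4 ✓
b·(c∘Ac): 343/1320·22/343 + 17/120·13/17 = 1/8 ✓
b·Ac²: 343/1320·33/245 + 17/120·29/85 = 1/12 ✓
b·A²c: 17/120·5/17 = 1/24 ✓; 4 stages ⇒ order 4.

4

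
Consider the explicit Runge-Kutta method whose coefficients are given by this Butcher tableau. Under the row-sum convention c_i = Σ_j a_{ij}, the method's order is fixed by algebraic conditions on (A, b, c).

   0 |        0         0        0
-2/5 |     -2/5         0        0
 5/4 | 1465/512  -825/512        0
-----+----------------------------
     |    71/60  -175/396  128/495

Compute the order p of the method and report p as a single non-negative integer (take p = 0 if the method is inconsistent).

b = (71/60, -175/396, 128/495)
c = (0, -2/5, 5/4)
Ac = (0, 0, 165/256)
Σ b_i: 71/60·1 + (-175/396)·1 + 128/495·1 = 1 ✓
b·c: (-175/396)·(-2/5) + 128/495·5/4 = 1/2 ✓
b·c²: (-175/396)·4/25 + 128/495·25/16 = 1/3 ✓
b·Ac: 128/495·165/256 = 1/6 ✓; 3 stages ⇒ order 3.

3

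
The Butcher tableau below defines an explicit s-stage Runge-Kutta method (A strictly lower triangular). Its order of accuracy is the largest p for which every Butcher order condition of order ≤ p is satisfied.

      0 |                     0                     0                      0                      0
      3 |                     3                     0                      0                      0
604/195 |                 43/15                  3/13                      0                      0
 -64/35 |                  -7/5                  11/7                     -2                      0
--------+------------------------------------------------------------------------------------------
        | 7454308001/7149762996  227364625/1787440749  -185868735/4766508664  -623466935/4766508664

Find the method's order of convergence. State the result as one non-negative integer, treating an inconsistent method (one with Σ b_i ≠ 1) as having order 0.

3

b = (7454308001/7149762996, 227364625/1787440749, -185868735/4766508664, -623466935/4766508664)
c = (0, 3, 604/195, -64/35)
Ac = (0, 0, 9/13, -2021/1365)
Σ b_i: 7454308001/7149762996·1 + 227364625/1787440749·1 + (-185868735/4766508664)·1 + (-623466935/4766508664)·1 = 1 ✓
b·c: 227364625/1787440749·3 + (-185868735/4766508664)·604/195 + (-623466935/4766508664)·(-64/35) = 1/2 ✓
b·c²: 227364625/1787440749·9 + (-185868735/4766508664)·364816/38025 + (-623466935/4766508664)·4096/1225 = 1/3 ✓
b·Ac: (-185868735/4766508664)·9/13 + (-623466935/4766508664)·(-2021/1365) = 1/6 ✓
b·c³: 227364625/1787440749·27 + (-185868735/4766508664)·220348864/7414875 + (-623466935/4766508664)·(-262144/42875) = 37517196992827/12199283111925 ≠ 1/4 ⇒ order 3.
b·(c∘Ac): (-185868735/4766508664)·1812/845 + (-623466935/4766508664)·129344/47775 = -7824452921/17874407490 ≠ 1/8
b·Ac²: (-185868735/4766508664)·27/13 + (-623466935/4766508664)·(-1342949/266175) = 403588688717/697101892110 ≠ 1/12
b·A²c: (-623466935/4766508664)·(-18/13) = 431630955/2383254332 ≠ 1/24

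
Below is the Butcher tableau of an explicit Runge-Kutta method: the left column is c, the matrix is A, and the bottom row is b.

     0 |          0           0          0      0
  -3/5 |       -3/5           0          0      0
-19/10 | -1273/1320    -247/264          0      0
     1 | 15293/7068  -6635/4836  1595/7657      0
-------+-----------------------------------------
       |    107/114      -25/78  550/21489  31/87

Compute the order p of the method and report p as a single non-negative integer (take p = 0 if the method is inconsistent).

4

b = (107/114, -25/78, 550/21489, 31/87)
c = (0, -3/5, -19/10, 1)
Ac = (0, 0, 247/440, 53/124)
Σ b_i: 107/114·1 + (-25/78)·1 + 550/21489·1 + 31/87·1 = 1 ✓
b·c: (-25/78)·(-3/5) + 550/21489·(-19/10) + 31/87·1 = 1/2 ✓
b·c²: (-25/78)·9/25 + 550/21489·361/100 + 31/87·1 = 1/3 ✓
b·Ac: 550/21489·247/440 + 31/87·53/124 = 1/6 ✓
b·c³: (-25/78)·(-27/125) + 550/21489·(-6859/1000) + 31/87·1 = 1/4 ✓
b·(c∘Ac): 550/21489·(-4693/4400) + 31/87·53/124 = 1/8 ✓
b·Ac²: 550/21489·(-741/2200) + 31/87·8/31 = 1/12 ✓
b·A²c: 31/87·29/248 = 1/24 ✓; 4 stages ⇒ order 4.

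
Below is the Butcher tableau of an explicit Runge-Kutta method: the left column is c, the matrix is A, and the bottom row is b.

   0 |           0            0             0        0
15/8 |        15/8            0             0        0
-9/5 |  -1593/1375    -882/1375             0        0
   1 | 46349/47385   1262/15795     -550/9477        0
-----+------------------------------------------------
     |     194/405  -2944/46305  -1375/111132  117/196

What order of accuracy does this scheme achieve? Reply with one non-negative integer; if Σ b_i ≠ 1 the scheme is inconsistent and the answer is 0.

4

b = (194/405, -2944/46305, -1375/111132, 117/196)
c = (0, 15/8, -9/5, 1)
Ac = (0, 0, -1323/1100, 119/468)
Σ b_i: 194/405·1 + (-2944/46305)·1 + (-1375/111132)·1 + 117/196·1 = 1 ✓
b·c: (-2944/46305)·15/8 + (-1375/111132)·(-9/5) + 117/196·1 = 1/2 ✓
b·c²: (-2944/46305)·225/64 + (-1375/111132)·81/25 + 117/196·1 = 1/3 ✓
b·Ac: (-1375/111132)·(-1323/1100) + 117/196·119/468 = 1/6 ✓
b·c³: (-2944/46305)·3375/512 + (-1375/111132)·(-729/125) + 117/196·1 = 1/4 ✓
b·(c∘Ac): (-1375/111132)·11907/5500 + 117/196·119/468 = 1/8 ✓
b·Ac²: (-1375/111132)·(-3969/1760) + 117/196·1043/11232 = 1/12 ✓
b·A²c: 117/196·49/702 = 1/24 ✓; 4 stages ⇒ order 4.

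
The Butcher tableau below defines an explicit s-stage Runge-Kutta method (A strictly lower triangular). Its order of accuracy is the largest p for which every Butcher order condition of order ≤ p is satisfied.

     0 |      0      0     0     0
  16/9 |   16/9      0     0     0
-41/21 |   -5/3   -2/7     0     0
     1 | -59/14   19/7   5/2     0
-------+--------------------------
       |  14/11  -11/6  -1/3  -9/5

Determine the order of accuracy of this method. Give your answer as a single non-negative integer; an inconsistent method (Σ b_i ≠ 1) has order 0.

0

b = (14/11, -11/6, -1/3, -9/5)
c = (0, 16/9, -41/21, 1)
Ac = (0, 0, -32/63, -1/18)
Σ b_i: 14/11·1 + (-11/6)·1 + (-1/3)·1 + (-9/5)·1 = -889/330 ≠ 1 ⇒ order 0.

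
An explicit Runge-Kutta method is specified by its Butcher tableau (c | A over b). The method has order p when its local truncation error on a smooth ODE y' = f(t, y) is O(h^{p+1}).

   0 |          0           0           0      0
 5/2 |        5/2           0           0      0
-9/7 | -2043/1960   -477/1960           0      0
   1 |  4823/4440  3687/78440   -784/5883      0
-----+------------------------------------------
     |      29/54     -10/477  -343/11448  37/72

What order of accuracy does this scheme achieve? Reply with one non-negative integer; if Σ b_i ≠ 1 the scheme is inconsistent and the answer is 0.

b = (29/54, -10/477, -343/11448, 37/72)
c = (0, 5/2, -9/7, 1)
Ac = (0, 0, -477/784, 171/592)
Σ b_i: 29/54·1 + (-10/477)·1 + (-343/11448)·1 + 37/72·1 = 1 ✓
b·c: (-10/477)·5/2 + (-343/11448)·(-9/7) + 37/72·1 = 1/2 ✓
b·c²: (-10/477)·25/4 + (-343/11448)·81/49 + 37/72·1 = 1/3 ✓
b·Ac: (-343/11448)·(-477/784) + 37/72·171/592 = 1/6 ✓
b·c³: (-10/477)·125/8 + (-343/11448)·(-729/343) + 37/72·1 = 1/4 ✓
b·(c∘Ac): (-343/11448)·4293/5488 + 37/72·171/592 = 1/8 ✓
b·Ac²: (-343/11448)·(-2385/1568) + 37/72·87/1184 = 1/12 ✓
b·A²c: 37/72·3/37 = 1/24 ✓; 4 stages ⇒ order 4.

4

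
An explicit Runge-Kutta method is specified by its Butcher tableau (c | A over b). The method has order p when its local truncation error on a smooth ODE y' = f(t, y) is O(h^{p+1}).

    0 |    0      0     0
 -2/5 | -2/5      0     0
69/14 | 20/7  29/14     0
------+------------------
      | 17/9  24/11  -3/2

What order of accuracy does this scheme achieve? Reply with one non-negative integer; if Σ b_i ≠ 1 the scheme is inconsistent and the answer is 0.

b = (17/9, 24/11, -3/2)
c = (0, -2/5, 69/14)
Ac = (0, 0, -29/35)
Σ b_i: 17/9·1 + 24/11·1 + (-3/2)·1 = 509/198 ≠ 1 ⇒ order 0.

0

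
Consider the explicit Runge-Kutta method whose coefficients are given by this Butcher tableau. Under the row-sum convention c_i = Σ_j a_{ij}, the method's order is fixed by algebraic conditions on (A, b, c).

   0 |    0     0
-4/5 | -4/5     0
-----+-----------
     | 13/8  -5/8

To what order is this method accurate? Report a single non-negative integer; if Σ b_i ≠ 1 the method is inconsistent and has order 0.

b = (13/8, -5/8)
c = (0, -4/5)
Σ b_i: 13/8·1 + (-5/8)·1 = 1 ✓
b·c: (-5/8)·(-4/5) = 1/2 ✓; 2 stages ⇒ order 2.

2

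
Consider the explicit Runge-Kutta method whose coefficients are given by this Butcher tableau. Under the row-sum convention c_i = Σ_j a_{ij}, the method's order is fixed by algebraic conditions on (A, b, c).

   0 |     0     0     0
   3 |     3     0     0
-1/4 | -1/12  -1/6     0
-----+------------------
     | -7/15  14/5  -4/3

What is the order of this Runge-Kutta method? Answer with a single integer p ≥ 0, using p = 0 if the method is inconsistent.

1

b = (-7/15, 14/5, -4/3)
c = (0, 3, -1/4)
Ac = (0, 0, -1/2)
Σ b_i: (-7/15)·1 + 14/5·1 + (-4/3)·1 = 1 ✓
b·c: 14/5·3 + (-4/3)·(-1/4) = 131/15 ≠ 1/2 ⇒ order 1.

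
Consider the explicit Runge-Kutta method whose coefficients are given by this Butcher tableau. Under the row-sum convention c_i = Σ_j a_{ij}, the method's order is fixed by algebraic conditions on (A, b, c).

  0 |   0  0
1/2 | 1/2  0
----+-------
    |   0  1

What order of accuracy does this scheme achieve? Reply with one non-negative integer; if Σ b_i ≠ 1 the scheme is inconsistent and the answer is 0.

b = (0, 1)
c = (0, 1/2)
Σ b_i: 1·1 = 1 ✓
b·c: 1·1/2 = 1/2 ✓; 2 stages ⇒ order 2.

2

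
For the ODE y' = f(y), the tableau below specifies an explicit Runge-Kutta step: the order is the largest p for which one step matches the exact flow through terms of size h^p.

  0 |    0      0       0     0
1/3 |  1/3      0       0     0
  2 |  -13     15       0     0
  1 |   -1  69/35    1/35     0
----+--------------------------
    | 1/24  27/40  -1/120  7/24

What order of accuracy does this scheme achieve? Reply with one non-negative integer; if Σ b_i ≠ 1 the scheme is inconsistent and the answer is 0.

b = (1/24, 27/40, -1/120, 7/24)
c = (0, 1/3, 2, 1)
Ac = (0, 0, 5, 5/7)
Σ b_i: 1/24·1 + 27/40·1 + (-1/120)·1 + 7/24·1 = 1 ✓
b·c: 27/40·1/3 + (-1/120)·2 + 7/24·1 = 1/2 ✓
b·c²: 27/40·1/9 + (-1/120)·4 + 7/24·1 = 1/3 ✓
b·Ac: (-1/120)·5 + 7/24·5/7 = 1/6 ✓
b·c³: 27/40·1/27 + (-1/120)·8 + 7/24·1 = 1/4 ✓
b·(c∘Ac): (-1/120)·10 + 7/24·5/7 = 1/8 ✓
b·Ac²: (-1/120)·5/3 + 7/24·1/3 = 1/12 ✓
b·A²c: 7/24·1/7 = 1/24 ✓; 4 stages ⇒ order 4.

4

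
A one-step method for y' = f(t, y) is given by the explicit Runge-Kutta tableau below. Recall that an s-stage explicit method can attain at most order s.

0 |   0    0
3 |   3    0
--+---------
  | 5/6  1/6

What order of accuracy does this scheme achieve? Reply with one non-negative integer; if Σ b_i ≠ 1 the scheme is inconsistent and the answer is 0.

2

b = (5/6, 1/6)
c = (0, 3)
Σ b_i: 5/6·1 + 1/6·1 = 1 ✓
b·c: 1/6·3 = 1/2 ✓; 2 stages ⇒ order 2.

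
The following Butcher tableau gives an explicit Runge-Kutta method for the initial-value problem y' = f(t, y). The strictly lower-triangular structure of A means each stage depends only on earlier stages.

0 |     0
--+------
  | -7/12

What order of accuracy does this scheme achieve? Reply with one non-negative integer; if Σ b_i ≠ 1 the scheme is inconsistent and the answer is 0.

0

b = (-7/12)
c = (0)
Σ b_i: (-7/12)·1 = -7/12 ≠ 1 ⇒ order 0.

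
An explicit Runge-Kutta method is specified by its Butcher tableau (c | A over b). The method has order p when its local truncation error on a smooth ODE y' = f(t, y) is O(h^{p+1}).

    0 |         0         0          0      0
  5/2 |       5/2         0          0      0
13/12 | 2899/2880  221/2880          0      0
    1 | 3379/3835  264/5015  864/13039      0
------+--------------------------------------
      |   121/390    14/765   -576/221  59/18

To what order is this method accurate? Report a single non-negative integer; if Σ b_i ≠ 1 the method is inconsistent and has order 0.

b = (121/390, 14/765, -576/221, 59/18)
c = (0, 5/2, 13/12, 1)
Ac = (0, 0, 221/1152, 12/59)
Σ b_i: 121/390·1 + 14/765·1 + (-576/221)·1 + 59/18·1 = 1 ✓
b·c: 14/765·5/2 + (-576/221)·13/12 + 59/18·1 = 1/2 ✓
b·c²: 14/765·25/4 + (-576/221)·169/144 + 59/18·1 = 1/3 ✓
b·Ac: (-576/221)·221/1152 + 59/18·12/59 = 1/6 ✓
b·c³: 14/765·125/8 + (-576/221)·2197/1728 + 59/18·1 = 1/4 ✓
b·(c∘Ac): (-576/221)·2873/13824 + 59/18·12/59 = 1/8 ✓
b·Ac²: (-576/221)·1105/2304 + 59/18·24/59 = 1/12 ✓
b·A²c: 59/18·3/236 = 1/24 ✓; 4 stages ⇒ order 4.

4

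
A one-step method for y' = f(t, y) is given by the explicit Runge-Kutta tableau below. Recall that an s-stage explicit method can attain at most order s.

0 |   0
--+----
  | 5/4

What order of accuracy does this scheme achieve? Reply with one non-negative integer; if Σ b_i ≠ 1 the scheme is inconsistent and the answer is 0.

b = (5/4)
c = (0)
Σ b_i: 5/4·1 = 5/4 ≠ 1 ⇒ order 0.

0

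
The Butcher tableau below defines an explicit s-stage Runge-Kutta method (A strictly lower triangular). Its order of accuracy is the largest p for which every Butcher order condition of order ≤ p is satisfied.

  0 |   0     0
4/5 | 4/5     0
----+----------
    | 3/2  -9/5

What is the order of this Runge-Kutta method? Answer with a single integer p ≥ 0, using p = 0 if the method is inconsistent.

0

b = (3/2, -9/5)
c = (0, 4/5)
Σ b_i: 3/2·1 + (-9/5)·1 = -3/10 ≠ 1 ⇒ order 0.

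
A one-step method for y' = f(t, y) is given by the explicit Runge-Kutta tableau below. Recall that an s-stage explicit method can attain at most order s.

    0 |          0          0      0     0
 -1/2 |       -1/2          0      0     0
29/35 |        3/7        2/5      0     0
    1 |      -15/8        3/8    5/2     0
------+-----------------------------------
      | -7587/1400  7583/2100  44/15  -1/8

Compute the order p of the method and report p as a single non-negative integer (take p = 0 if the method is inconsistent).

2

b = (-7587/1400, 7583/2100, 44/15, -1/8)
c = (0, -1/2, 29/35, 1)
Ac = (0, 0, -1/5, 211/112)
Σ b_i: (-7587/1400)·1 + 7583/2100·1 + 44/15·1 + (-1/8)·1 = 1 ✓
b·c: 7583/2100·(-1/2) + 44/15·29/35 + (-1/8)·1 = 1/2 ✓
b·c²: 7583/2100·1/4 + 44/15·841/1225 + (-1/8)·1 = 273573/98000 ≠ 1/3 ⇒ order 2.
b·Ac: 44/15·(-1/5) + (-1/8)·211/112 = -55249/67200 ≠ 1/6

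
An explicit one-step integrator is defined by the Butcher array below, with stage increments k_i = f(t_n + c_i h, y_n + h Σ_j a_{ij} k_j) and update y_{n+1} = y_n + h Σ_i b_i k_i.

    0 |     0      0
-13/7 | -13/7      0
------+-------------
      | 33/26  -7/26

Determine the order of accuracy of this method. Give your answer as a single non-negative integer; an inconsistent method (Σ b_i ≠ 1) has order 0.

2

b = (33/26, -7/26)
c = (0, -13/7)
Σ b_i: 33/26·1 + (-7/26)·1 = 1 ✓
b·c: (-7/26)·(-13/7) = 1/2 ✓; 2 stages ⇒ order 2.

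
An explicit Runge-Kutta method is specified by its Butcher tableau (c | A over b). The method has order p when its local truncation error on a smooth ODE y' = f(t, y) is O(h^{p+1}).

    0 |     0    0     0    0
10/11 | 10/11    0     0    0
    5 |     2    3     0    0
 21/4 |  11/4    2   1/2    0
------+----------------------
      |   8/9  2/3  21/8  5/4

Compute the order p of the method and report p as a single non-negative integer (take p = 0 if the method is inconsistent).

b = (8/9, 2/3, 21/8, 5/4)
c = (0, 10/11, 5, 21/4)
Ac = (0, 0, 30/11, 95/22)
Σ b_i: 8/9·1 + 2/3·1 + 21/8·1 + 5/4·1 = 391/72 ≠ 1 ⇒ order 0.

0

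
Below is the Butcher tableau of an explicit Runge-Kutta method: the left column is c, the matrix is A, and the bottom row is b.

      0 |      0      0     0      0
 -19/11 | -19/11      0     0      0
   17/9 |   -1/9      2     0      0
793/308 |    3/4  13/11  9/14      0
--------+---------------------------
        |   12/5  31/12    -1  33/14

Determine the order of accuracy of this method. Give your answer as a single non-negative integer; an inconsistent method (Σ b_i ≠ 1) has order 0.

b = (12/5, 31/12, -1, 33/14)
c = (0, -19/11, 17/9, 793/308)
Ac = (0, 0, -38/11, -1401/1694)
Σ b_i: 12/5·1 + 31/12·1 + (-1)·1 + 33/14·1 = 2663/420 ≠ 1 ⇒ order 0.

0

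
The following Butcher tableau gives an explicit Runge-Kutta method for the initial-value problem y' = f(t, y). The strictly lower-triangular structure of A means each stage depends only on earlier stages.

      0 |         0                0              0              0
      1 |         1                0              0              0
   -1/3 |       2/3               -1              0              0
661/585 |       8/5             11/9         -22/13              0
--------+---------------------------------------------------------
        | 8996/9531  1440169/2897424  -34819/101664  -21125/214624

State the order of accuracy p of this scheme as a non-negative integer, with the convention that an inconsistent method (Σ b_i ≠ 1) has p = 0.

3

b = (8996/9531, 1440169/2897424, -34819/101664, -21125/214624)
c = (0, 1, -1/3, 661/585)
Ac = (0, 0, -1, 209/117)
Σ b_i: 8996/9531·1 + 1440169/2897424·1 + (-34819/101664)·1 + (-21125/214624)·1 = 1 ✓
b·c: 1440169/2897424·1 + (-34819/101664)·(-1/3) + (-21125/214624)·661/585 = 1/2 ✓
b·c²: 1440169/2897424·1 + (-34819/101664)·1/9 + (-21125/214624)·436921/342225 = 1/3 ✓
b·Ac: (-34819/101664)·(-1) + (-21125/214624)·209/117 = 1/6 ✓
b·c³: 1440169/2897424·1 + (-34819/101664)·(-1/27) + (-21125/214624)·288804781/200201625 = 2460509/6690762 ≠ 1/4 ⇒ order 3.
b·(c∘Ac): (-34819/101664)·1/3 + (-21125/214624)·138149/68445 = -35779/114372 ≠ 1/8
b·Ac²: (-34819/101664)·(-1) + (-21125/214624)·121/117 = 58117/241452 ≠ 1/12
b·A²c: (-21125/214624)·22/13 = -17875/107312 ≠ 1/24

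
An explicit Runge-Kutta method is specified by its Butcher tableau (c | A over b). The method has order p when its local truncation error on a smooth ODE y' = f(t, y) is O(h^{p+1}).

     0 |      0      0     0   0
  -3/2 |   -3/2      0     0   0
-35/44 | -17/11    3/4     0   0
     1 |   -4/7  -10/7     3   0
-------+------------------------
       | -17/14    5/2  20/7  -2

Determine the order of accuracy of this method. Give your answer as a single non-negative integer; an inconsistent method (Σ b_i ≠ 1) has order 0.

b = (-17/14, 5/2, 20/7, -2)
c = (0, -3/2, -35/44, 1)
Ac = (0, 0, -9/8, -75/308)
Σ b_i: (-17/14)·1 + 5/2·1 + 20/7·1 + (-2)·1 = 15/7 ≠ 1 ⇒ order 0.

0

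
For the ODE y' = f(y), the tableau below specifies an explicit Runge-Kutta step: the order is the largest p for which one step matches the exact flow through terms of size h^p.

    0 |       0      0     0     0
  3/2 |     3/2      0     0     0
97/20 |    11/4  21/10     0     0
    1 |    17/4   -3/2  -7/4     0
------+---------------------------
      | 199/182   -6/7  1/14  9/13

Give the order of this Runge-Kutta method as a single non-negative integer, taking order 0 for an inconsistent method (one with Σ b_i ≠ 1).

1

b = (199/182, -6/7, 1/14, 9/13)
c = (0, 3/2, 97/20, 1)
Ac = (0, 0, 63/20, -859/80)
Σ b_i: 199/182·1 + (-6/7)·1 + 1/14·1 + 9/13·1 = 1 ✓
b·c: (-6/7)·3/2 + 1/14·97/20 + 9/13·1 = -899/3640 ≠ 1/2 ⇒ order 1.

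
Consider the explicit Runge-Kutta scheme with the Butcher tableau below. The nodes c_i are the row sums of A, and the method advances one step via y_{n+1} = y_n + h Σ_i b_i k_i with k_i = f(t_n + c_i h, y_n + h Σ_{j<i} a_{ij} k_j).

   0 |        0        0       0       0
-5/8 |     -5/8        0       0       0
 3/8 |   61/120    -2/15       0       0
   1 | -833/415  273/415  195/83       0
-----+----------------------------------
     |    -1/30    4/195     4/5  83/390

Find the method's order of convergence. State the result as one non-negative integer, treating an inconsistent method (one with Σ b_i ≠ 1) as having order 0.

4

b = (-1/30, 4/195, 4/5, 83/390)
c = (0, -5/8, 3/8, 1)
Ac = (0, 0, 1/12, 39/83)
Σ b_i: (-1/30)·1 + 4/195·1 + 4/5·1 + 83/390·1 = 1 ✓
b·c: 4/195·(-5/8) + 4/5·3/8 + 83/390·1 = 1/2 ✓
b·c²: 4/195·25/64 + 4/5·9/64 + 83/390·1 = 1/3 ✓
b·Ac: 4/5·1/12 + 83/390·39/83 = 1/6 ✓
b·c³: 4/195·(-125/512) + 4/5·27/512 + 83/390·1 = 1/4 ✓
b·(c∘Ac): 4/5·1/32 + 83/390·39/83 = 1/8 ✓
b·Ac²: 4/5·(-5/96) + 83/390·195/332 = 1/12 ✓
b·A²c: 83/390·65/332 = 1/24 ✓; 4 stages ⇒ order 4.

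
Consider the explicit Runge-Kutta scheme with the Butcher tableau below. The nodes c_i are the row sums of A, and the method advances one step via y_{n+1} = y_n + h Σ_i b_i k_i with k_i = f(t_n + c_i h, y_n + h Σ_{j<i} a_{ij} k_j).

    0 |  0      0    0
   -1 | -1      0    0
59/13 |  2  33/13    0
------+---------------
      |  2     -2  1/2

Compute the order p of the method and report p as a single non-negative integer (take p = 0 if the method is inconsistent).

b = (2, -2, 1/2)
c = (0, -1, 59/13)
Ac = (0, 0, -33/13)
Σ b_i: 2·1 + (-2)·1 + 1/2·1 = 1/2 ≠ 1 ⇒ order 0.

0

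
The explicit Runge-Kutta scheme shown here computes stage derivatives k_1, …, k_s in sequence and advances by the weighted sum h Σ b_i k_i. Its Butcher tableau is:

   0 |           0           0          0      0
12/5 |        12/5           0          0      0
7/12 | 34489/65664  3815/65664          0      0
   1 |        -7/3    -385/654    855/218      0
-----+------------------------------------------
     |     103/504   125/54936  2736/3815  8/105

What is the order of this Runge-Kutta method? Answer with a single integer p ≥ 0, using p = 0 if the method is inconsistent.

b = (103/504, 125/54936, 2736/3815, 8/105)
c = (0, 12/5, 7/12, 1)
Ac = (0, 0, 763/5472, 7/8)
Σ b_i: 103/504·1 + 125/54936·1 + 2736/3815·1 + 8/105·1 = 1 ✓
b·c: 125/54936·12/5 + 2736/3815·7/12 + 8/105·1 = 1/2 ✓
b·c²: 125/54936·144/25 + 2736/3815·49/144 + 8/105·1 = 1/3 ✓
b·Ac: 2736/3815·763/5472 + 8/105·7/8 = 1/6 ✓
b·c³: 125/54936·1728/125 + 2736/3815·343/1728 + 8/105·1 = 1/4 ✓
b·(c∘Ac): 2736/3815·5341/65664 + 8/105·7/8 = 1/8 ✓
b·Ac²: 2736/3815·763/2280 + 8/105·(-329/160) = 1/12 ✓
b·A²c: 8/105·35/64 = 1/24 ✓; 4 stages ⇒ order 4.

4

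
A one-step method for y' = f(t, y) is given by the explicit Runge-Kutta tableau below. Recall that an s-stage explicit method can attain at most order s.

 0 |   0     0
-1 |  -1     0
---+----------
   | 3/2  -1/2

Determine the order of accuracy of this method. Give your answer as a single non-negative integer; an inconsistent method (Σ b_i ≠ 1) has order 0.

b = (3/2, -1/2)
c = (0, -1)
Σ b_i: 3/2·1 + (-1/2)·1 = 1 ✓
b·c: (-1/2)·(-1) = 1/2 ✓; 2 stages ⇒ order 2.

2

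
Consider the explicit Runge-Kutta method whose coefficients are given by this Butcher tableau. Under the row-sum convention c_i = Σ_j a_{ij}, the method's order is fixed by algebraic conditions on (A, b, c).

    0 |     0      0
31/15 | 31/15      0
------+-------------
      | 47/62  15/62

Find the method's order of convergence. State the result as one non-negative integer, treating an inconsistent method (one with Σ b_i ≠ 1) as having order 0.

b = (47/62, 15/62)
c = (0, 31/15)
Σ b_i: 47/62·1 + 15/62·1 = 1 ✓
b·c: 15/62·31/15 = 1/2 ✓; 2 stages ⇒ order 2.

2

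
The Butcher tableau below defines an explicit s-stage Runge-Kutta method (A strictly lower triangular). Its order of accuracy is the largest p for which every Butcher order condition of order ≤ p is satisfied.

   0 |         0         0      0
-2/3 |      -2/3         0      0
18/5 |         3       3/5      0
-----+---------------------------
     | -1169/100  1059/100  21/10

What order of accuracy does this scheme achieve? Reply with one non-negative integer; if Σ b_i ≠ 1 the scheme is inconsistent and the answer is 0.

2

b = (-1169/100, 1059/100, 21/10)
c = (0, -2/3, 18/5)
Ac = (0, 0, -2/5)
Σ b_i: (-1169/100)·1 + 1059/100·1 + 21/10·1 = 1 ✓
b·c: 1059/100·(-2/3) + 21/10·18/5 = 1/2 ✓
b·c²: 1059/100·4/9 + 21/10·324/25 = 11971/375 ≠ 1/3 ⇒ order 2.
b·Ac: 21/10·(-2/5) = -21/25 ≠ 1/6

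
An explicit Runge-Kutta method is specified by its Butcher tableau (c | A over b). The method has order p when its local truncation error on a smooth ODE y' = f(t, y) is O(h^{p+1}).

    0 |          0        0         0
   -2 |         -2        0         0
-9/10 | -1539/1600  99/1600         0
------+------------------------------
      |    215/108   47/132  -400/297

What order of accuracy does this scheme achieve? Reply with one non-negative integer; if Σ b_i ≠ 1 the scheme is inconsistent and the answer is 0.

3

b = (215/108, 47/132, -400/297)
c = (0, -2, -9/10)
Ac = (0, 0, -99/800)
Σ b_i: 215/108·1 + 47/132·1 + (-400/297)·1 = 1 ✓
b·c: 47/132·(-2) + (-400/297)·(-9/10) = 1/2 ✓
b·c²: 47/132·4 + (-400/297)·81/100 = 1/3 ✓
b·Ac: (-400/297)·(-99/800) = 1/6 ✓; 3 stages ⇒ order 3.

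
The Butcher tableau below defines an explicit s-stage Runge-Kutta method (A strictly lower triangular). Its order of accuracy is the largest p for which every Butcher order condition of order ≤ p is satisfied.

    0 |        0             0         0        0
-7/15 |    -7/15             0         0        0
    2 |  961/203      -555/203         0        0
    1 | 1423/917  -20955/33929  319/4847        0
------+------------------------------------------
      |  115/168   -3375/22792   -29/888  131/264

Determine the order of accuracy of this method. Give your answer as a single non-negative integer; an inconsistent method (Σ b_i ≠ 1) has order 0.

b = (115/168, -3375/22792, -29/888, 131/264)
c = (0, -7/15, 2, 1)
Ac = (0, 0, 37/29, 55/131)
Σ b_i: 115/168·1 + (-3375/22792)·1 + (-29/888)·1 + 131/264·1 = 1 ✓
b·c: (-3375/22792)·(-7/15) + (-29/888)·2 + 131/264·1 = 1/2 ✓
b·c²: (-3375/22792)·49/225 + (-29/888)·4 + 131/264·1 = 1/3 ✓
b·Ac: (-29/888)·37/29 + 131/264·55/131 = 1/6 ✓
b·c³: (-3375/22792)·(-343/3375) + (-29/888)·8 + 131/264·1 = 1/4 ✓
b·(c∘Ac): (-29/888)·74/29 + 131/264·55/131 = 1/8 ✓
b·Ac²: (-29/888)·(-259/435) + 131/264·253/1965 = 1/12 ✓
b·A²c: 131/264·11/131 = 1/24 ✓; 4 stages ⇒ order 4.

4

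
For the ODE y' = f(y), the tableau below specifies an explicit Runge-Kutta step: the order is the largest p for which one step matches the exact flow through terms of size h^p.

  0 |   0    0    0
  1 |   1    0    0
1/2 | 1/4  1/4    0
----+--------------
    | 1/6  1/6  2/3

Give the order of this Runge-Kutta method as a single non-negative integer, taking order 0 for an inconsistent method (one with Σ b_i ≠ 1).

3

b = (1/6, 1/6, 2/3)
c = (0, 1, 1/2)
Ac = (0, 0, 1/4)
Σ b_i: 1/6·1 + 1/6·1 + 2/3·1 = 1 ✓
b·c: 1/6·1 + 2/3·1/2 = 1/2 ✓
b·c²: 1/6·1 + 2/3·1/4 = 1/3 ✓
b·Ac: 2/3·1/4 = 1/6 ✓; 3 stages ⇒ order 3.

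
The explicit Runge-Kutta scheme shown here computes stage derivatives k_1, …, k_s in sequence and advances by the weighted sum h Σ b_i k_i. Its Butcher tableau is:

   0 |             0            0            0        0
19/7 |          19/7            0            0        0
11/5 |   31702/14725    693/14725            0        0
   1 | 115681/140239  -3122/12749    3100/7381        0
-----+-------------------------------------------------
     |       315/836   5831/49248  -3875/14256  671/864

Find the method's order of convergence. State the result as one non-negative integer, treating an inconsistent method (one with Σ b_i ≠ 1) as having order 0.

4

b = (315/836, 5831/49248, -3875/14256, 671/864)
c = (0, 19/7, 11/5, 1)
Ac = (0, 0, 99/775, 174/671)
Σ b_i: 315/836·1 + 5831/49248·1 + (-3875/14256)·1 + 671/864·1 = 1 ✓
b·c: 5831/49248·19/7 + (-3875/14256)·11/5 + 671/864·1 = 1/2 ✓
b·c²: 5831/49248·361/49 + (-3875/14256)·121/25 + 671/864·1 = 1/3 ✓
b·Ac: (-3875/14256)·99/775 + 671/864·174/671 = 1/6 ✓
b·c³: 5831/49248·6859/343 + (-3875/14256)·1331/125 + 671/864·1 = 1/4 ✓
b·(c∘Ac): (-3875/14256)·1089/3875 + 671/864·174/671 = 1/8 ✓
b·Ac²: (-3875/14256)·1881/5425 + 671/864·1074/4697 = 1/12 ✓
b·A²c: 671/864·36/671 = 1/24 ✓; 4 stages ⇒ order 4.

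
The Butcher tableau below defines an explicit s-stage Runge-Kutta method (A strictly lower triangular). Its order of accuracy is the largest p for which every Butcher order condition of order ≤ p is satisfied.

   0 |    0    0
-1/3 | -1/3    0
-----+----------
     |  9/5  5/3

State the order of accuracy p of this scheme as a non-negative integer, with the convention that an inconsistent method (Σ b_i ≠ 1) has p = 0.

b = (9/5, 5/3)
c = (0, -1/3)
Σ b_i: 9/5·1 + 5/3·1 = 52/15 ≠ 1 ⇒ order 0.

0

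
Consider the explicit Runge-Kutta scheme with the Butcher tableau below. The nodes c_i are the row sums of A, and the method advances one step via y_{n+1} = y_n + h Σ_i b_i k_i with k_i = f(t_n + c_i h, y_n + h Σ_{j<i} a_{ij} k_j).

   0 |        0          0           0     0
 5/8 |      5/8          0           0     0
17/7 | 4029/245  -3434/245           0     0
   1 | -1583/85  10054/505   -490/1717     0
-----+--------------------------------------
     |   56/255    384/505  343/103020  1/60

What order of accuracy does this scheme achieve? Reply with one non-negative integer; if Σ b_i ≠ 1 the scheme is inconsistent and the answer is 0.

4

b = (56/255, 384/505, 343/103020, 1/60)
c = (0, 5/8, 17/7, 1)
Ac = (0, 0, -1717/196, 47/4)
Σ b_i: 56/255·1 + 384/505·1 + 343/103020·1 + 1/60·1 = 1 ✓
b·c: 384/505·5/8 + 343/103020·17/7 + 1/60·1 = 1/2 ✓
b·c²: 384/505·25/64 + 343/103020·289/49 + 1/60·1 = 1/3 ✓
b·Ac: 343/103020·(-1717/196) + 1/60·47/4 = 1/6 ✓
b·c³: 384/505·125/512 + 343/103020·4913/343 + 1/60·1 = 1/4 ✓
b·(c∘Ac): 343/103020·(-29189/1372) + 1/60·47/4 = 1/8 ✓
b·Ac²: 343/103020·(-8585/1568) + 1/60·195/32 = 1/12 ✓
b·A²c: 1/60·5/2 = 1/24 ✓; 4 stages ⇒ order 4.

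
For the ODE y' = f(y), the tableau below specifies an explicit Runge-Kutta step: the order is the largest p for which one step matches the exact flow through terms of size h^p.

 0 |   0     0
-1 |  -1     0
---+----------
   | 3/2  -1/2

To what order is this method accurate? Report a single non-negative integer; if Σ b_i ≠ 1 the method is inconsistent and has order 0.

b = (3/2, -1/2)
c = (0, -1)
Σ b_i: 3/2·1 + (-1/2)·1 = 1 ✓
b·c: (-1/2)·(-1) = 1/2 ✓; 2 stages ⇒ order 2.

2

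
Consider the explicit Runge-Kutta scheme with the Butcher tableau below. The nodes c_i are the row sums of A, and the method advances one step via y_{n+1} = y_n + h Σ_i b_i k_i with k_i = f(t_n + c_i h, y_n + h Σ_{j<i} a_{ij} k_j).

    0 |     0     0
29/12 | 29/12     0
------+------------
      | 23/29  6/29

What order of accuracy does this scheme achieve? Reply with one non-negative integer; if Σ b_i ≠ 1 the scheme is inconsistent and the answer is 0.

2

b = (23/29, 6/29)
c = (0, 29/12)
Σ b_i: 23/29·1 + 6/29·1 = 1 ✓
b·c: 6/29·29/12 = 1/2 ✓; 2 stages ⇒ order 2.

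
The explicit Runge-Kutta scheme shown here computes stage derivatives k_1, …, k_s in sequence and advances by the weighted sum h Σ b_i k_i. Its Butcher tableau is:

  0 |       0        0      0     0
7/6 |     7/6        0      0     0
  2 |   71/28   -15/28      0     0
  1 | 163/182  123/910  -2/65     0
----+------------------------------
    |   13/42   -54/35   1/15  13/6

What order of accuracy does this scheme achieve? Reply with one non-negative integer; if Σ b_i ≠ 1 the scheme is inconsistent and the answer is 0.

b = (13/42, -54/35, 1/15, 13/6)
c = (0, 7/6, 2, 1)
Ac = (0, 0, -5/8, 5/52)
Σ b_i: 13/42·1 + (-54/35)·1 + 1/15·1 + 13/6·1 = 1 ✓
b·c: (-54/35)·7/6 + 1/15·2 + 13/6·1 = 1/2 ✓
b·c²: (-54/35)·49/36 + 1/15·4 + 13/6·1 = 1/3 ✓
b·Ac: 1/15·(-5/8) + 13/6·5/52 = 1/6 ✓
b·c³: (-54/35)·343/216 + 1/15·8 + 13/6·1 = 1/4 ✓
b·(c∘Ac): 1/15·(-5/4) + 13/6·5/52 = 1/8 ✓
b·Ac²: 1/15·(-35/48) + 13/6·19/312 = 1/12 ✓
b·A²c: 13/6·1/52 = 1/24 ✓; 4 stages ⇒ order 4.

4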